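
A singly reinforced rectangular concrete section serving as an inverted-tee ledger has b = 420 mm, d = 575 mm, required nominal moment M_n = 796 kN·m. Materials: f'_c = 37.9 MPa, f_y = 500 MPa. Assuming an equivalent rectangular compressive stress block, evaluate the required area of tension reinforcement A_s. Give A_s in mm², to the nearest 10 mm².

A_s ≈ 3070 mm²

With M_n = 0.85 f'_c a b (d − a/2), solve the quadratic for a:
a = d − √(d² − 2M_n/(0.85 f'_c b)) = 575 − √(575² − 2 × 796×10⁶/(0.85 × 37.9 × 420)) = 113.52 mm.
A_s = 0.85 f'_c a b / f_y = 0.85 × 37.9 × 113.52 × 420 / 500 = 3071.9 mm².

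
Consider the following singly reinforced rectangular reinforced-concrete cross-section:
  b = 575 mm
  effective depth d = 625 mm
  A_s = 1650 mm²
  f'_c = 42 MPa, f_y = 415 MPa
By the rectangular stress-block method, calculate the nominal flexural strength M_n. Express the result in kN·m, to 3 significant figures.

T = A_s f_y = 1650 × 415 = 684750 N = 684.75 kN.
From C = T: a = T/(0.85 f'_c b) = 684750/(0.85 × 42 × 575) = 33.36 mm.
M_n = T(d − a/2) = 684.75 kN × (625 − 16.68) mm = 416.55 kN·m.

M_n ≈ 417 kN·m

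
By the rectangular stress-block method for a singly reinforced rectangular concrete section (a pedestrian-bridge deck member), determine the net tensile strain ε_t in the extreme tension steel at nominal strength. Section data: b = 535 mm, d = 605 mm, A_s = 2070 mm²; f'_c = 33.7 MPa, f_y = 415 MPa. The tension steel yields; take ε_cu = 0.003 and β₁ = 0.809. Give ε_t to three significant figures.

ε_t ≈ 0.0232

a = A_s f_y/(0.85 f'_c b) = 56.06 mm.
β₁ = 0.809, so c = a/β₁ = 56.06/0.809 = 69.30 mm.
From the linear strain diagram with ε_cu = 0.003: ε_t = 0.003 (d − c)/c = 0.003 × (605 − 69.30)/69.30 = 0.0232.
Since ε_t ≥ 0.005, the section is tension-controlled.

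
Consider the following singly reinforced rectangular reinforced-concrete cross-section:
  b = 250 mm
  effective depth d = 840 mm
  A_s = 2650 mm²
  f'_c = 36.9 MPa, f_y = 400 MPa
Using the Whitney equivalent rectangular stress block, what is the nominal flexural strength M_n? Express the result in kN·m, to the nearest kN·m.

M_n ≈ 819 kN·m

T = A_s f_y = 2650 × 400 = 1060000 N = 1060 kN.
From C = T: a = T/(0.85 f'_c b) = 1060000/(0.85 × 36.9 × 250) = 135.18 mm.
M_n = T(d − a/2) = 1060 kN × (840 − 67.59) mm = 818.75 kN·m.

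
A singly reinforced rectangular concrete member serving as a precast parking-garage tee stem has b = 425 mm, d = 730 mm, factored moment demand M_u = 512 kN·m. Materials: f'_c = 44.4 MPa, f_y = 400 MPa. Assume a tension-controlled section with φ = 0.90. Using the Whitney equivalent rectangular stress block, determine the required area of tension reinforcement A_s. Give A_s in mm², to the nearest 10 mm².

A_s ≈ 2020 mm²

M_n = M_u/φ = 512/0.90 = 568.889 kN·m.
With M_n = 0.85 f'_c a b (d − a/2), solve the quadratic for a:
a = d − √(d² − 2M_n/(0.85 f'_c b)) = 730 − √(730² − 2 × 568.889×10⁶/(0.85 × 44.4 × 425)) = 50.32 mm.
A_s = 0.85 f'_c a b / f_y = 0.85 × 44.4 × 50.32 × 425 / 400 = 2017.8 mm².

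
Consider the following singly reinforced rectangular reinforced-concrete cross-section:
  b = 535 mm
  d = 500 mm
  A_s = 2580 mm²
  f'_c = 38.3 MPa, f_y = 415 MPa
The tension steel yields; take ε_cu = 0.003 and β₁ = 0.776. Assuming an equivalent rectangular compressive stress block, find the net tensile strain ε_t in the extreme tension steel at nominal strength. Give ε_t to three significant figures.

a = A_s f_y/(0.85 f'_c b) = 61.47 mm.
β₁ = 0.776, so c = a/β₁ = 61.47/0.776 = 79.21 mm.
From the linear strain diagram with ε_cu = 0.003: ε_t = 0.003 (d − c)/c = 0.003 × (500 − 79.21)/79.21 = 0.0159.
Since ε_t ≥ 0.005, the section is tension-controlled.

ε_t ≈ 0.0159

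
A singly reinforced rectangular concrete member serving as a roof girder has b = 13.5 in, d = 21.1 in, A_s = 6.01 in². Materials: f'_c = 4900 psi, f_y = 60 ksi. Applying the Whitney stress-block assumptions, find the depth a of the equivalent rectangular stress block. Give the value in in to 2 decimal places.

T = A_s f_y = 6.01 × 60 = 360.6 kips.
a = T/(0.85 f'_c b) = 360.6/(0.85 × 4.9 × 13.5) = 6.41 in.

a ≈ 6.41 in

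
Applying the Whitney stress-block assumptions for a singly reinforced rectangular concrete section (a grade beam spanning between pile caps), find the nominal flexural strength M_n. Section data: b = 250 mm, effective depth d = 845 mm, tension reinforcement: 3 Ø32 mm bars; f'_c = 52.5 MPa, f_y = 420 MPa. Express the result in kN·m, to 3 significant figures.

M_n ≈ 810 kN·m

A_s = 3 × 804 = 2412 mm².
T = A_s f_y = 2412 × 420 = 1013040 N = 1013.04 kN.
From C = T: a = T/(0.85 f'_c b) = 1013040/(0.85 × 52.5 × 250) = 90.80 mm.
M_n = T(d − a/2) = 1013.04 kN × (845 − 45.4) mm = 810.03 kN·m.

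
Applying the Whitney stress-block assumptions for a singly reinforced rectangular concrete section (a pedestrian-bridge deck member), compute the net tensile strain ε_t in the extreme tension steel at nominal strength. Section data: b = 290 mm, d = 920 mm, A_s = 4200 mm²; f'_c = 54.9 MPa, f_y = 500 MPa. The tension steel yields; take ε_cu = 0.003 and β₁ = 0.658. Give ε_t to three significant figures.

a = A_s f_y/(0.85 f'_c b) = 155.18 mm.
β₁ = 0.658, so c = a/β₁ = 155.18/0.658 = 235.84 mm.
From the linear strain diagram with ε_cu = 0.003: ε_t = 0.003 (d − c)/c = 0.003 × (920 − 235.84)/235.84 = 0.00870.
Since ε_t ≥ 0.005, the section is tension-controlled.

ε_t ≈ 0.00870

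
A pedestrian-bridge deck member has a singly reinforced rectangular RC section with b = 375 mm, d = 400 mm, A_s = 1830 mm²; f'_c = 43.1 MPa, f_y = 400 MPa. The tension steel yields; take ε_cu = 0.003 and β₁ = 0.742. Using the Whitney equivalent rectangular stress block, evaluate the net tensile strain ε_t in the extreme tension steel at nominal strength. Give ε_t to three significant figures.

ε_t ≈ 0.0137

a = A_s f_y/(0.85 f'_c b) = 53.28 mm.
β₁ = 0.742, so c = a/β₁ = 53.28/0.742 = 71.81 mm.
From the linear strain diagram with ε_cu = 0.003: ε_t = 0.003 (d − c)/c = 0.003 × (400 − 71.81)/71.81 = 0.0137.
Since ε_t ≥ 0.005, the section is tension-controlled.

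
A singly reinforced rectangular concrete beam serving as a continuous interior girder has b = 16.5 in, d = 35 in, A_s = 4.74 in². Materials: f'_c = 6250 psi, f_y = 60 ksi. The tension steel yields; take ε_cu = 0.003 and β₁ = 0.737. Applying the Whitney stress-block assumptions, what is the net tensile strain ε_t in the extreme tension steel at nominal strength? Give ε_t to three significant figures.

a = A_s f_y/(0.85 f'_c b) = 3.244 in.
β₁ = 0.737, so c = a/β₁ = 3.244/0.737 = 4.402 in.
From the linear strain diagram with ε_cu = 0.003: ε_t = 0.003 (d − c)/c = 0.003 × (35 − 4.402)/4.402 = 0.0209.
Since ε_t ≥ 0.005, the section is tension-controlled.

ε_t ≈ 0.0209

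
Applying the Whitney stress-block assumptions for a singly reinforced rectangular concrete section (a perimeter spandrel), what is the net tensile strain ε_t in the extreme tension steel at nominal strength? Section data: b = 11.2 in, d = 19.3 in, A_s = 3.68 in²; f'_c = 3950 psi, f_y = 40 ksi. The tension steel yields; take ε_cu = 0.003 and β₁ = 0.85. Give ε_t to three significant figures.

ε_t ≈ 0.00957

a = A_s f_y/(0.85 f'_c b) = 3.914 in.
β₁ = 0.85, so c = a/β₁ = 3.914/0.85 = 4.605 in.
From the linear strain diagram with ε_cu = 0.003: ε_t = 0.003 (d − c)/c = 0.003 × (19.3 − 4.605)/4.605 = 0.00957.
Since ε_t ≥ 0.005, the section is tension-controlled.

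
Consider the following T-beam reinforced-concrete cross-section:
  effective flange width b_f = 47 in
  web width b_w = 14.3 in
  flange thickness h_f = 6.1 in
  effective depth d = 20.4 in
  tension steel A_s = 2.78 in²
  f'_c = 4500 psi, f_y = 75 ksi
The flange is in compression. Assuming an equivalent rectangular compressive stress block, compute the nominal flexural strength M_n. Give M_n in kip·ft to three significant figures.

M_n ≈ 344 kip·ft

Tension: T = A_s f_y = 2.78 × 75 = 208.5 kips.
Try a within the flange: a = T/(0.85 f'_c b_f) = 208.5/(0.85 × 4.5 × 47) = 1.160 in.
Since a = 1.160 ≤ h_f = 6.1 in, the stress block lies entirely in the flange; analyse as a rectangular beam of width b_f.
M_n = T(d − a/2) = 208.5 × (20.4 − 0.58) = 4132.5 kip·in.
M_n = 4132.5/12 = 344.38 kip·ft.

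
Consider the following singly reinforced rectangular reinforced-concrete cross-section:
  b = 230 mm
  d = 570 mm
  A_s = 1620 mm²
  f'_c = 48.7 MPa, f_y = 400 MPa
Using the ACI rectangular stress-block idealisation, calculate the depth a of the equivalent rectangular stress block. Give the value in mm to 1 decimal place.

a ≈ 68.1 mm

T = A_s f_y = 1620 × 400 = 648000 N = 648 kN.
Setting C = 0.85 f'_c a b equal to T: a = 648000/(0.85 × 48.7 × 230) = 68.1 mm.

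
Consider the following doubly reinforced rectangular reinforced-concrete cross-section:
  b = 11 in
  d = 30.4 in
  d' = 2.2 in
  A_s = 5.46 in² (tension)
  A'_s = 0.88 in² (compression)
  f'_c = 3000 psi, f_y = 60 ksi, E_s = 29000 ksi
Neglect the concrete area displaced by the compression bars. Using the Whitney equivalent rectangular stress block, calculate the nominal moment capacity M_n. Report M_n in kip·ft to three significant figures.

Assume both steels yield.
a = (A_s − A'_s) f_y/(0.85 f'_c b) = (5.46 − 0.88) × 60/(0.85 × 3 × 11) = 9.797 in.
c = a/β₁ = 9.797/0.85 = 11.526 in; ε'_s = 0.003(c − d')/c = 0.0024 ≥ ε_y = 0.0021, so the compression steel yields.
M_n = (A_s − A'_s) f_y (d − a/2) + A'_s f_y (d − d') = 274.8 × (30.4 − 4.8985) + 52.8 × (30.4 − 2.2) = 7007.8 + 1489.0 = 8496.8 kip·in = 8496.8/12 = 708.07 kip·ft.

M_n ≈ 708 kip·ft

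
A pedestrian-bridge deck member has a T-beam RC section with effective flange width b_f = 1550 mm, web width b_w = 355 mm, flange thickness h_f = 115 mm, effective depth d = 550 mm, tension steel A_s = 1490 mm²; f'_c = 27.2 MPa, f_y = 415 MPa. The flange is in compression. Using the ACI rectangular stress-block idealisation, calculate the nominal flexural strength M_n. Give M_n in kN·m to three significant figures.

Tension: T = A_s f_y = 1490 × 415 = 618350 N.
Try a within the flange: a = T/(0.85 f'_c b_f) = 618350/(0.85 × 27.2 × 1550) = 17.25 mm.
Since a = 17.25 ≤ h_f = 115 mm, the stress block lies entirely in the flange; analyse as a rectangular beam of width b_f.
M_n = T(d − a/2) = 618350 × (550 − 8.625) = 334.76 × 10⁶ N·mm.
M_n = 334.76 kN·m.

M_n ≈ 335 kN·m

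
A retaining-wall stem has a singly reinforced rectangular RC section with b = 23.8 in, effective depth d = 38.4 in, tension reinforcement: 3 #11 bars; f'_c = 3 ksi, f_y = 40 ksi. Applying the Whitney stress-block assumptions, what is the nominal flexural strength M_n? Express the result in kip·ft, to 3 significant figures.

M_n ≈ 575 kip·ft

A_s = 3 × 1.56 = 4.68 in².
T = A_s f_y = 4.68 × 40 = 187.2 kips.
a = T/(0.85 f'_c b) = 187.2/(0.85 × 3 × 23.8) = 3.085 in.
M_n = T(d − a/2) = 187.2 × (38.4 − 1.5425) = 6899.7 kip·in = 6899.7/12 = 574.98 kip·ft.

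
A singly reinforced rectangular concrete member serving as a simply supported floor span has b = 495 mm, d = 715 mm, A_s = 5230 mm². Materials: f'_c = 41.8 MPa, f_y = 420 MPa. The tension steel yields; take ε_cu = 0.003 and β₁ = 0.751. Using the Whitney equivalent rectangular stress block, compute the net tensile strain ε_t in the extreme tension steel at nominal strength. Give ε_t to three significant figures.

a = A_s f_y/(0.85 f'_c b) = 124.90 mm.
β₁ = 0.751, so c = a/β₁ = 124.90/0.751 = 166.31 mm.
From the linear strain diagram with ε_cu = 0.003: ε_t = 0.003 (d − c)/c = 0.003 × (715 − 166.31)/166.31 = 0.00990.
Since ε_t ≥ 0.005, the section is tension-controlled.

ε_t ≈ 0.00990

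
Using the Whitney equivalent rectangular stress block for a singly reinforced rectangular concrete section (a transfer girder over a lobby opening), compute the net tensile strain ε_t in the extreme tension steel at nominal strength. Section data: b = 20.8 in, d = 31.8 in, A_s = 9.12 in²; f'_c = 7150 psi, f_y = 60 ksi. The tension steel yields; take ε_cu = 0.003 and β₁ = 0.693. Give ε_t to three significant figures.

a = A_s f_y/(0.85 f'_c b) = 4.329 in.
β₁ = 0.693, so c = a/β₁ = 4.329/0.693 = 6.247 in.
From the linear strain diagram with ε_cu = 0.003: ε_t = 0.003 (d − c)/c = 0.003 × (31.8 − 6.247)/6.247 = 0.0123.
Since ε_t ≥ 0.005, the section is tension-controlled.

ε_t ≈ 0.0123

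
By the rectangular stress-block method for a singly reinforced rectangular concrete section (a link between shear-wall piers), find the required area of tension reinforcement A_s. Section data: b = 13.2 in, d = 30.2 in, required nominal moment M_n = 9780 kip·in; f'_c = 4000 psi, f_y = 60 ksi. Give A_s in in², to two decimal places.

From M_n = 0.85 f'_c a b (d − a/2):
a = d − √(d² − 2M_n/(0.85 f'_c b)) = 30.2 − √(30.2² − 2 × 9780/(0.85 × 4 × 13.2)) = 8.378 in.
A_s = 0.85 f'_c a b / f_y = 0.85 × 4 × 8.378 × 13.2 / 60 = 6.267 in².

A_s ≈ 6.27 in²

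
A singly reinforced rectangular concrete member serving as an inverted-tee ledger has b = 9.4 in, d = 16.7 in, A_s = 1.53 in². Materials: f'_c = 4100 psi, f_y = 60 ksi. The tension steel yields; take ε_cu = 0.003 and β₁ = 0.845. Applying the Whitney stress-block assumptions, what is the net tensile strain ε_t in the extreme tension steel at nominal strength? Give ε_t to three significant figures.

ε_t ≈ 0.0121

a = A_s f_y/(0.85 f'_c b) = 2.802 in.
β₁ = 0.845, so c = a/β₁ = 2.802/0.845 = 3.316 in.
From the linear strain diagram with ε_cu = 0.003: ε_t = 0.003 (d − c)/c = 0.003 × (16.7 − 3.316)/3.316 = 0.0121.
Since ε_t ≥ 0.005, the section is tension-controlled.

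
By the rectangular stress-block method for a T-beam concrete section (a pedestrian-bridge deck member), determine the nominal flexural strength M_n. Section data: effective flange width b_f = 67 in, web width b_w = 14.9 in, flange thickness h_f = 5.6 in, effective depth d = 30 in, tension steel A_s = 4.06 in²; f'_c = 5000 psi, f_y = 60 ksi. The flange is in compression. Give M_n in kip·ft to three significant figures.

Tension: T = A_s f_y = 4.06 × 60 = 243.6 kips.
Try a within the flange: a = T/(0.85 f'_c b_f) = 243.6/(0.85 × 5 × 67) = 0.855 in.
Since a = 0.855 ≤ h_f = 5.6 in, the stress block lies entirely in the flange; analyse as a rectangular beam of width b_f.
M_n = T(d − a/2) = 243.6 × (30 − 0.4275) = 7203.9 kip·in.
M_n = 7203.9/12 = 600.33 kip·ft.

M_n ≈ 600 kip·ft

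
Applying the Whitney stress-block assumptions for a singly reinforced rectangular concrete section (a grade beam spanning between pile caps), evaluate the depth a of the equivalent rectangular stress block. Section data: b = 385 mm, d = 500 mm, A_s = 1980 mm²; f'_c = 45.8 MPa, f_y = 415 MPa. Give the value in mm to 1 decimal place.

T = A_s f_y = 1980 × 415 = 821700 N = 821.7 kN.
Setting C = 0.85 f'_c a b equal to T: a = 821700/(0.85 × 45.8 × 385) = 54.8 mm.

a ≈ 54.8 mm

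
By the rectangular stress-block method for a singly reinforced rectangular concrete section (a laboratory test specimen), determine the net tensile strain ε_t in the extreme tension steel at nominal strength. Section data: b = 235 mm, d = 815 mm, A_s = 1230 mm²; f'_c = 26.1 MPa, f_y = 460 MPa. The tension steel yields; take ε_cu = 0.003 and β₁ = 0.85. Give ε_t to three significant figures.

ε_t ≈ 0.0161

a = A_s f_y/(0.85 f'_c b) = 108.53 mm.
β₁ = 0.85, so c = a/β₁ = 108.53/0.85 = 127.68 mm.
From the linear strain diagram with ε_cu = 0.003: ε_t = 0.003 (d − c)/c = 0.003 × (815 − 127.68)/127.68 = 0.0161.
Since ε_t ≥ 0.005, the section is tension-controlled.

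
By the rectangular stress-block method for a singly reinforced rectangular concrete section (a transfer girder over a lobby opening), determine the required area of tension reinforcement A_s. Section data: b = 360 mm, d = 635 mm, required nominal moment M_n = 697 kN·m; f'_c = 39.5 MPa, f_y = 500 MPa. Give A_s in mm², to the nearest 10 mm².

With M_n = 0.85 f'_c a b (d − a/2), solve the quadratic for a:
a = d − √(d² − 2M_n/(0.85 f'_c b)) = 635 − √(635² − 2 × 697×10⁶/(0.85 × 39.5 × 360)) = 98.44 mm.
A_s = 0.85 f'_c a b / f_y = 0.85 × 39.5 × 98.44 × 360 / 500 = 2379.7 mm².

A_s ≈ 2380 mm²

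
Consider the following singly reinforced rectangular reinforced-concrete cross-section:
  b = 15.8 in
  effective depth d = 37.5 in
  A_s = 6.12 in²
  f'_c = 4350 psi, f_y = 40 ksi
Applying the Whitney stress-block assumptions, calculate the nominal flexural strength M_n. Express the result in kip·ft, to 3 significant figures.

T = A_s f_y = 6.12 × 40 = 244.8 kips.
a = T/(0.85 f'_c b) = 244.8/(0.85 × 4.35 × 15.8) = 4.190 in.
M_n = T(d − a/2) = 244.8 × (37.5 − 2.095) = 8667.1 kip·in = 8667.1/12 = 722.26 kip·ft.

M_n ≈ 722 kip·ft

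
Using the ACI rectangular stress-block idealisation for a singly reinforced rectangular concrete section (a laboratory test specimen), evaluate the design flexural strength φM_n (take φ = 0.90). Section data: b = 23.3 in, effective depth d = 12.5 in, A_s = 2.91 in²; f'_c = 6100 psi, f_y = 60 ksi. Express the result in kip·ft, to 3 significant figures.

T = A_s f_y = 2.91 × 60 = 174.6 kips.
a = T/(0.85 f'_c b) = 174.6/(0.85 × 6.1 × 23.3) = 1.445 in.
M_n = T(d − a/2) = 174.6 × (12.5 − 0.7225) = 2056.4 kip·in = 2056.4/12 = 171.37 kip·ft.
φM_n = 0.90 × 171.37 = 154.23 kip·ft.

φM_n ≈ 154 kip·ft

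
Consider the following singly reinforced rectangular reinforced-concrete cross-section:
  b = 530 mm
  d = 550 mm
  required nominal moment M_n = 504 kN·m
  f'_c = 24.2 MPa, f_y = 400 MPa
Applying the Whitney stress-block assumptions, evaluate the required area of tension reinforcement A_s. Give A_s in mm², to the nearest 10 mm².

With M_n = 0.85 f'_c a b (d − a/2), solve the quadratic for a:
a = d − √(d² − 2M_n/(0.85 f'_c b)) = 550 − √(550² − 2 × 504×10⁶/(0.85 × 24.2 × 530)) = 91.70 mm.
A_s = 0.85 f'_c a b / f_y = 0.85 × 24.2 × 91.70 × 530 / 400 = 2499.3 mm².

A_s ≈ 2500 mm²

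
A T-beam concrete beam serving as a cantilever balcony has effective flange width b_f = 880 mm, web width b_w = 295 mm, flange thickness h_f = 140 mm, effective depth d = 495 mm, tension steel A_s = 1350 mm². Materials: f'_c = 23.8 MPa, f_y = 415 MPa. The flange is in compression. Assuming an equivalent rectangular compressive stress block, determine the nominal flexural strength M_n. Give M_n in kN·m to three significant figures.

M_n ≈ 269 kN·m

Tension: T = A_s f_y = 1350 × 415 = 560250 N.
Try a within the flange: a = T/(0.85 f'_c b_f) = 560250/(0.85 × 23.8 × 880) = 31.47 mm.
Since a = 31.47 ≤ h_f = 140 mm, the stress block lies entirely in the flange; analyse as a rectangular beam of width b_f.
M_n = T(d − a/2) = 560250 × (495 − 15.735) = 268.51 × 10⁶ N·mm.
M_n = 268.51 kN·m.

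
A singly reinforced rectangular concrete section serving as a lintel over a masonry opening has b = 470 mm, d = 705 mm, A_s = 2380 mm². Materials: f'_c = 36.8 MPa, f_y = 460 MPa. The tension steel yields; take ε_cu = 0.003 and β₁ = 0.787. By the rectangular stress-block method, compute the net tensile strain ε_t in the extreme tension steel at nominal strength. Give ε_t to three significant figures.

ε_t ≈ 0.0194

a = A_s f_y/(0.85 f'_c b) = 74.47 mm.
β₁ = 0.787, so c = a/β₁ = 74.47/0.787 = 94.63 mm.
From the linear strain diagram with ε_cu = 0.003: ε_t = 0.003 (d − c)/c = 0.003 × (705 − 94.63)/94.63 = 0.0194.
Since ε_t ≥ 0.005, the section is tension-controlled.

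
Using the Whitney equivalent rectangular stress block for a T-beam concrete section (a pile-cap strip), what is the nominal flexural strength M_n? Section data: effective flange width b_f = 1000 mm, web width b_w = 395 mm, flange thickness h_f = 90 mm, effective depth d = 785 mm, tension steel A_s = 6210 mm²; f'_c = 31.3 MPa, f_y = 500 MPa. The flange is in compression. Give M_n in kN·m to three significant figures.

Tension: T = A_s f_y = 6210 × 500 = 3105000 N.
Try a within the flange: a = T/(0.85 f'_c b_f) = 3105000/(0.85 × 31.3 × 1000) = 116.71 mm.
a = 116.71 > h_f = 90 mm: the block extends into the web. Split into flange-overhang and web parts.
C_f = 0.85 f'_c (b_f − b_w) h_f = 0.85 × 31.3 × (1000 − 395) × 90 = 1448642 N.
Remaining web compression depth: a_w = (T − C_f)/(0.85 f'_c b_w) = (3105000 − 1448642)/(0.85 × 31.3 × 395) = 157.61 mm.
M_n = C_f(d − h_f/2) + (T − C_f)(d − a_w/2) = 1448642 × (785 − 45) + 1656358 × (785 − 78.805) = 1072.00 + 1169.71 = 2241.71 × 10⁶ N·mm.
M_n = 2241.71 kN·m.

M_n ≈ 2240 kN·m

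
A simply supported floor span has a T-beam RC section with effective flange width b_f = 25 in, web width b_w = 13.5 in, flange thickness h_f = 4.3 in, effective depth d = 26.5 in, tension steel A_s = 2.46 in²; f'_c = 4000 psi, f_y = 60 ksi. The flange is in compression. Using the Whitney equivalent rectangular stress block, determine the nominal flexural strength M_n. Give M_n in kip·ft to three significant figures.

Tension: T = A_s f_y = 2.46 × 60 = 147.6 kips.
Try a within the flange: a = T/(0.85 f'_c b_f) = 147.6/(0.85 × 4 × 25) = 1.736 in.
Since a = 1.736 ≤ h_f = 4.3 in, the stress block lies entirely in the flange; analyse as a rectangular beam of width b_f.
M_n = T(d − a/2) = 147.6 × (26.5 − 0.868) = 3783.3 kip·in.
M_n = 3783.3/12 = 315.28 kip·ft.

M_n ≈ 315 kip·ft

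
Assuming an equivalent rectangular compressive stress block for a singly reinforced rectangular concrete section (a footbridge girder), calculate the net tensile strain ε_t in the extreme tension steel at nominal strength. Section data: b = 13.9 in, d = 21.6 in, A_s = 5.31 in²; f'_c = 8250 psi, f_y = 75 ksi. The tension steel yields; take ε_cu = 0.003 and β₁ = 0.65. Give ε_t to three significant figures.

ε_t ≈ 0.00731

a = A_s f_y/(0.85 f'_c b) = 4.086 in.
β₁ = 0.65, so c = a/β₁ = 4.086/0.65 = 6.286 in.
From the linear strain diagram with ε_cu = 0.003: ε_t = 0.003 (d − c)/c = 0.003 × (21.6 − 6.286)/6.286 = 0.00731.
Since ε_t ≥ 0.005, the section is tension-controlled.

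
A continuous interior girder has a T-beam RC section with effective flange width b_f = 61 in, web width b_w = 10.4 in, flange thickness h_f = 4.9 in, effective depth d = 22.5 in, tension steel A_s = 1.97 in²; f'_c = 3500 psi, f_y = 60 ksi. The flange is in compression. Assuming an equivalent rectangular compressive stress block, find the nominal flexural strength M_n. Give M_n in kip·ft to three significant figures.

Tension: T = A_s f_y = 1.97 × 60 = 118.2 kips.
Try a within the flange: a = T/(0.85 f'_c b_f) = 118.2/(0.85 × 3.5 × 61) = 0.651 in.
Since a = 0.651 ≤ h_f = 4.9 in, the stress block lies entirely in the flange; analyse as a rectangular beam of width b_f.
M_n = T(d − a/2) = 118.2 × (22.5 − 0.3255) = 2621.0 kip·in.
M_n = 2621.0/12 = 218.42 kip·ft.

M_n ≈ 218 kip·ft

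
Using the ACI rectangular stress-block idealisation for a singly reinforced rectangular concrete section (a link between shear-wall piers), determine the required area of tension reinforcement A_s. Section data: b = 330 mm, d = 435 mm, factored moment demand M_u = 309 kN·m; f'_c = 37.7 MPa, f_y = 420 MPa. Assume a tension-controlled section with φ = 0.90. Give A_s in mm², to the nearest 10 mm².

A_s ≈ 2080 mm²

M_n = M_u/φ = 309/0.90 = 343.333 kN·m.
With M_n = 0.85 f'_c a b (d − a/2), solve the quadratic for a:
a = d − √(d² − 2M_n/(0.85 f'_c b)) = 435 − √(435² − 2 × 343.333×10⁶/(0.85 × 37.7 × 330)) = 82.45 mm.
A_s = 0.85 f'_c a b / f_y = 0.85 × 37.7 × 82.45 × 330 / 420 = 2075.9 mm².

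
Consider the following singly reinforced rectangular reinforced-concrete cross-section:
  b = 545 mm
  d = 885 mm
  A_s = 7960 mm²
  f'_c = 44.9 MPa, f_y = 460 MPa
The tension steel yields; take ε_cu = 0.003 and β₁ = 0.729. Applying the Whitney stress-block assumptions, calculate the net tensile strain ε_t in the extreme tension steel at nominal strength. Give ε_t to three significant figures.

a = A_s f_y/(0.85 f'_c b) = 176.04 mm.
β₁ = 0.729, so c = a/β₁ = 176.04/0.729 = 241.48 mm.
From the linear strain diagram with ε_cu = 0.003: ε_t = 0.003 (d − c)/c = 0.003 × (885 − 241.48)/241.48 = 0.00799.
Since ε_t ≥ 0.005, the section is tension-controlled.

ε_t ≈ 0.00799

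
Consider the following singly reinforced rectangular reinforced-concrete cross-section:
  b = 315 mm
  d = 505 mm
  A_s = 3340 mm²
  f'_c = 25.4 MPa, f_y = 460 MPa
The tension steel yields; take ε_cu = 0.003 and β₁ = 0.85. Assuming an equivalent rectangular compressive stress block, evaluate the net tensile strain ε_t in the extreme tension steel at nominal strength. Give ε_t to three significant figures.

a = A_s f_y/(0.85 f'_c b) = 225.91 mm.
β₁ = 0.85, so c = a/β₁ = 225.91/0.85 = 265.78 mm.
From the linear strain diagram with ε_cu = 0.003: ε_t = 0.003 (d − c)/c = 0.003 × (505 − 265.78)/265.78 = 0.00270.
ε_t < 0.004 — the section is over-reinforced for flexure under ACI limits.

ε_t ≈ 0.00270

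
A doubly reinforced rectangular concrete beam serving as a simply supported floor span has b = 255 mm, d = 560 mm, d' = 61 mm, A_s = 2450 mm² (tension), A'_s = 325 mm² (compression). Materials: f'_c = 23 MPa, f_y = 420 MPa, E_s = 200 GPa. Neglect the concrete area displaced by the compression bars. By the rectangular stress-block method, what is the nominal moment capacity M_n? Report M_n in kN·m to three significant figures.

Assume both tension and compression steel yield.
Net tension couple steel: A_s − A'_s = 2125 mm².
a = (A_s − A'_s) f_y / (0.85 f'_c b) = 892500/(0.85 × 23 × 255) = 179.03 mm.
c = a/β₁ = 179.03/0.85 = 210.62 mm; ε'_s = 0.003(c − d')/c = 0.0021 ≥ f_y/E_s = 0.0021, so compression steel does yield.
M_n = (A_s − A'_s) f_y (d − a/2) + A'_s f_y (d − d') = [892500 × (560 − 89.515) + 136500 × (560 − 61)] × 10⁻⁶ = 419.91 + 68.11 = 488.02 kN·m.

M_n ≈ 488 kN·m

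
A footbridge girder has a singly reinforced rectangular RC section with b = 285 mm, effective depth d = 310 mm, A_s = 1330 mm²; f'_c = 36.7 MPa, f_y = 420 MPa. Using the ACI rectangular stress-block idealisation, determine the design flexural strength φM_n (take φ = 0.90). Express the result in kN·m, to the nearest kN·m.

T = A_s f_y = 1330 × 420 = 558600 N = 558.6 kN.
From C = T: a = T/(0.85 f'_c b) = 558600/(0.85 × 36.7 × 285) = 62.83 mm.
M_n = T(d − a/2) = 558.6 kN × (310 − 31.415) mm = 155.62 kN·m.
φM_n = 0.90 × 155.62 = 140.06 kN·m.

φM_n ≈ 140 kN·m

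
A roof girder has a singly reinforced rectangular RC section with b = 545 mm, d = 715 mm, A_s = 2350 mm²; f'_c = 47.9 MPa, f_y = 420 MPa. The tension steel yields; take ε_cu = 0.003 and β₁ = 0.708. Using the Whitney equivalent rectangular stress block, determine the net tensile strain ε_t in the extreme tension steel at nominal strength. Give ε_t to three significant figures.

a = A_s f_y/(0.85 f'_c b) = 44.48 mm.
β₁ = 0.708, so c = a/β₁ = 44.48/0.708 = 62.82 mm.
From the linear strain diagram with ε_cu = 0.003: ε_t = 0.003 (d − c)/c = 0.003 × (715 − 62.82)/62.82 = 0.0311.
Since ε_t ≥ 0.005, the section is tension-controlled.

ε_t ≈ 0.0311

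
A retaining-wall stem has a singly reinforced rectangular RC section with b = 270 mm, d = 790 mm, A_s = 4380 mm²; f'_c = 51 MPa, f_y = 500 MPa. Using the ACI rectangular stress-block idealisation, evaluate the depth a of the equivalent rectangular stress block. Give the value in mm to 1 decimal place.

T = A_s f_y = 4380 × 500 = 2190000 N = 2190 kN.
Setting C = 0.85 f'_c a b equal to T: a = 2190000/(0.85 × 51 × 270) = 187.1 mm.

a ≈ 187.1 mm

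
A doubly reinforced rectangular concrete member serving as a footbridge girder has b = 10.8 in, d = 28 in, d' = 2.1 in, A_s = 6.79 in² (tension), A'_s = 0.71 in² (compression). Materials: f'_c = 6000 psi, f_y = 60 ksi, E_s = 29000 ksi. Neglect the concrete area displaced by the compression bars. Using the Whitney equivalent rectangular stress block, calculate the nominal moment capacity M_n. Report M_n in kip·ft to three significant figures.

Assume both steels yield.
a = (A_s − A'_s) f_y/(0.85 f'_c b) = (6.79 − 0.71) × 60/(0.85 × 6 × 10.8) = 6.623 in.
c = a/β₁ = 6.623/0.75 = 8.831 in; ε'_s = 0.003(c − d')/c = 0.0023 ≥ ε_y = 0.0021, so the compression steel yields.
M_n = (A_s − A'_s) f_y (d − a/2) + A'_s f_y (d − d') = 364.8 × (28 − 3.3115) + 42.6 × (28 − 2.1) = 9006.4 + 1103.3 = 10109.7 kip·in = 10109.7/12 = 842.48 kip·ft.

M_n ≈ 842 kip·ft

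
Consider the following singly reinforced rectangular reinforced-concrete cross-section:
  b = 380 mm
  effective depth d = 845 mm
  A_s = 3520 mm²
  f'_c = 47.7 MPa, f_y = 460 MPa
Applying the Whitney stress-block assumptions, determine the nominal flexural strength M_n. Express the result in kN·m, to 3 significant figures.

M_n ≈ 1280 kN·m

T = A_s f_y = 3520 × 460 = 1619200 N = 1619.2 kN.
From C = T: a = T/(0.85 f'_c b) = 1619200/(0.85 × 47.7 × 380) = 105.09 mm.
M_n = T(d − a/2) = 1619.2 kN × (845 − 52.545) mm = 1283.14 kN·m.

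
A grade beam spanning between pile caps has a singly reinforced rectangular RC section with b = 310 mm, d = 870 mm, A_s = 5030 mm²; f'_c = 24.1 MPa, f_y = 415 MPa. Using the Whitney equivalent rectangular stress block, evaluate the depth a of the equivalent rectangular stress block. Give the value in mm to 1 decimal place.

T = A_s f_y = 5030 × 415 = 2087450 N = 2087.45 kN.
Setting C = 0.85 f'_c a b equal to T: a = 2087450/(0.85 × 24.1 × 310) = 328.7 mm.

a ≈ 328.7 mm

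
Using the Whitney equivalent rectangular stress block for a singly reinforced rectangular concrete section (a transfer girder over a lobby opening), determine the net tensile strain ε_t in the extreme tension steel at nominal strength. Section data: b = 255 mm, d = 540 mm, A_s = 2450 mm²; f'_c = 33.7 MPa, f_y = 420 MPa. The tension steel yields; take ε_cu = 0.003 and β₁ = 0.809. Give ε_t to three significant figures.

a = A_s f_y/(0.85 f'_c b) = 140.87 mm.
β₁ = 0.809, so c = a/β₁ = 140.87/0.809 = 174.13 mm.
From the linear strain diagram with ε_cu = 0.003: ε_t = 0.003 (d − c)/c = 0.003 × (540 − 174.13)/174.13 = 0.00630.
Since ε_t ≥ 0.005, the section is tension-controlled.

ε_t ≈ 0.00630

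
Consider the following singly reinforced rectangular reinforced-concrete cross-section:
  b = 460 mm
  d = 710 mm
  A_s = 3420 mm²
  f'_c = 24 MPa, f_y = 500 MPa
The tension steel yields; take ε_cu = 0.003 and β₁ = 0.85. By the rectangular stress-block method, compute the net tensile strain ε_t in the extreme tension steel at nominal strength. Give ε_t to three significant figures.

a = A_s f_y/(0.85 f'_c b) = 182.23 mm.
β₁ = 0.85, so c = a/β₁ = 182.23/0.85 = 214.39 mm.
From the linear strain diagram with ε_cu = 0.003: ε_t = 0.003 (d − c)/c = 0.003 × (710 − 214.39)/214.39 = 0.00694.
Since ε_t ≥ 0.005, the section is tension-controlled.

ε_t ≈ 0.00694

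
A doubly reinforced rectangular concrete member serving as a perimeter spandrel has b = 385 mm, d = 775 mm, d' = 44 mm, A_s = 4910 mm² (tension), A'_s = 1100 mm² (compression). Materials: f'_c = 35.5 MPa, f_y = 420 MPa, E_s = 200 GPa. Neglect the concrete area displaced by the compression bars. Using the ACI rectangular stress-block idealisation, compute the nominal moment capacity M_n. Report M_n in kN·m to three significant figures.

Assume both tension and compression steel yield.
Net tension couple steel: A_s − A'_s = 3810 mm².
a = (A_s − A'_s) f_y / (0.85 f'_c b) = 1600200/(0.85 × 35.5 × 385) = 137.74 mm.
c = a/β₁ = 137.74/0.796 = 173.04 mm; ε'_s = 0.003(c − d')/c = 0.0022 ≥ f_y/E_s = 0.0021, so compression steel does yield.
M_n = (A_s − A'_s) f_y (d − a/2) + A'_s f_y (d − d') = [1600200 × (775 − 68.87) + 462000 × (775 − 44)] × 10⁻⁶ = 1129.95 + 337.72 = 1467.67 kN·m.

M_n ≈ 1470 kN·m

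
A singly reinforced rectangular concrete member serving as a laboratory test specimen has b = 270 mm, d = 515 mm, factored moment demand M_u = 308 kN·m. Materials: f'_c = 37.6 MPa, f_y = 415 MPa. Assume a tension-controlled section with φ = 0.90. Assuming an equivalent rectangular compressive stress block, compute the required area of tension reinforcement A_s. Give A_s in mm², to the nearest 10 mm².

A_s ≈ 1740 mm²

M_n = M_u/φ = 308/0.90 = 342.222 kN·m.
With M_n = 0.85 f'_c a b (d − a/2), solve the quadratic for a:
a = d − √(d² − 2M_n/(0.85 f'_c b)) = 515 − √(515² − 2 × 342.222×10⁶/(0.85 × 37.6 × 270)) = 83.83 mm.
A_s = 0.85 f'_c a b / f_y = 0.85 × 37.6 × 83.83 × 270 / 415 = 1743.1 mm².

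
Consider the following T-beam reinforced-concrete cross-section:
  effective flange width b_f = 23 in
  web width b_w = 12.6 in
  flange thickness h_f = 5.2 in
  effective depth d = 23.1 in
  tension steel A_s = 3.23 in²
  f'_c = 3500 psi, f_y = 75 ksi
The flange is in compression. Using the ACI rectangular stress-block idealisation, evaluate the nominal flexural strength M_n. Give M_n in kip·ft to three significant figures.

Tension: T = A_s f_y = 3.23 × 75 = 242.25 kips.
Try a within the flange: a = T/(0.85 f'_c b_f) = 242.25/(0.85 × 3.5 × 23) = 3.540 in.
Since a = 3.540 ≤ h_f = 5.2 in, the stress block lies entirely in the flange; analyse as a rectangular beam of width b_f.
M_n = T(d − a/2) = 242.25 × (23.1 − 1.77) = 5167.2 kip·in.
M_n = 5167.2/12 = 430.60 kip·ft.

M_n ≈ 431 kip·ft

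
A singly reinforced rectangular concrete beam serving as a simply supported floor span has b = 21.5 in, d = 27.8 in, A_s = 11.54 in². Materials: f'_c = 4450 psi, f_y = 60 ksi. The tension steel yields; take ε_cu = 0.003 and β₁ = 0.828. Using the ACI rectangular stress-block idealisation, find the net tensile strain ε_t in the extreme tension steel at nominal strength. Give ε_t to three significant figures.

ε_t ≈ 0.00511

a = A_s f_y/(0.85 f'_c b) = 8.514 in.
β₁ = 0.828, so c = a/β₁ = 8.514/0.828 = 10.283 in.
From the linear strain diagram with ε_cu = 0.003: ε_t = 0.003 (d − c)/c = 0.003 × (27.8 − 10.283)/10.283 = 0.00511.
Since ε_t ≥ 0.005, the section is tension-controlled.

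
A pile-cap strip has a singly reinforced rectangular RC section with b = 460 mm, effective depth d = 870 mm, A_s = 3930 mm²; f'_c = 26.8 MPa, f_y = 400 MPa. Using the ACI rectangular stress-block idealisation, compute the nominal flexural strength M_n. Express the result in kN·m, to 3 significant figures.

T = A_s f_y = 3930 × 400 = 1572000 N = 1572 kN.
From C = T: a = T/(0.85 f'_c b) = 1572000/(0.85 × 26.8 × 460) = 150.02 mm.
M_n = T(d − a/2) = 1572 kN × (870 − 75.01) mm = 1249.72 kN·m.

M_n ≈ 1250 kN·m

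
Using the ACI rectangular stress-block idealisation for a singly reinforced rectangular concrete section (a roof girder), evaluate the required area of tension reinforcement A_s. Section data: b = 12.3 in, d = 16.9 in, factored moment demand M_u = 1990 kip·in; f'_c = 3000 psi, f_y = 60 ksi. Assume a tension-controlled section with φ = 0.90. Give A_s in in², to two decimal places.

A_s ≈ 2.55 in²

M_n = M_u/φ = 1990/0.90 = 2211.11 kip·in.
From M_n = 0.85 f'_c a b (d − a/2):
a = d − √(d² − 2M_n/(0.85 f'_c b)) = 16.9 − √(16.9² − 2 × 2211.11/(0.85 × 3 × 12.3)) = 4.874 in.
A_s = 0.85 f'_c a b / f_y = 0.85 × 3 × 4.874 × 12.3 / 60 = 2.548 in².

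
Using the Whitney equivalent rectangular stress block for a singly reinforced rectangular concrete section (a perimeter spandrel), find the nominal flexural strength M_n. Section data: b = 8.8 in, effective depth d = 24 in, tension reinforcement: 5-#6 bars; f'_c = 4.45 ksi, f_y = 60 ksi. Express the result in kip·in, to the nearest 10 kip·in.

A_s = 5 × 0.44 = 2.2 in².
T = A_s f_y = 2.2 × 60 = 132 kips.
a = T/(0.85 f'_c b) = 132/(0.85 × 4.45 × 8.8) = 3.966 in.
M_n = T(d − a/2) = 132 × (24 − 1.983) = 2906.2 kip·in.

M_n ≈ 2910 kip·in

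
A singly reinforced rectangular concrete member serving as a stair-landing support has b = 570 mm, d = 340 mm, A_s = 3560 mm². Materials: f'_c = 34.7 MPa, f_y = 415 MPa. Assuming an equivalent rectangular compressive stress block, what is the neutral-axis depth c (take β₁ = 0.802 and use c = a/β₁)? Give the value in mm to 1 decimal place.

T = A_s f_y = 3560 × 415 = 1477400 N = 1477.4 kN.
Setting C = 0.85 f'_c a b equal to T: a = 1477400/(0.85 × 34.7 × 570) = 87.877 mm.
With β₁ = 0.802, c = a/β₁ = 87.877/0.802 = 109.6 mm.

c ≈ 109.6 mm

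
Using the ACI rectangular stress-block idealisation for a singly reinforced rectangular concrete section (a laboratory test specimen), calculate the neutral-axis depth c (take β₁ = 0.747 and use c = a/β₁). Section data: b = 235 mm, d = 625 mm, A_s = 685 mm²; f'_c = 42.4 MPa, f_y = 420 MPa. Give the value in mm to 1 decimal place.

c ≈ 45.5 mm

T = A_s f_y = 685 × 420 = 287700 N = 287.7 kN.
Setting C = 0.85 f'_c a b equal to T: a = 287700/(0.85 × 42.4 × 235) = 33.969 mm.
With β₁ = 0.747, c = a/β₁ = 33.969/0.747 = 45.5 mm.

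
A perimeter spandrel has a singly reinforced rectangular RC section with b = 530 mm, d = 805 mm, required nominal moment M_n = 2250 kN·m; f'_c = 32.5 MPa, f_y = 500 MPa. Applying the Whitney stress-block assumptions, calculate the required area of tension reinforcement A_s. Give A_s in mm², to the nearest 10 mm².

With M_n = 0.85 f'_c a b (d − a/2), solve the quadratic for a:
a = d − √(d² − 2M_n/(0.85 f'_c b)) = 805 − √(805² − 2 × 2250×10⁶/(0.85 × 32.5 × 530)) = 221.33 mm.
A_s = 0.85 f'_c a b / f_y = 0.85 × 32.5 × 221.33 × 530 / 500 = 6481.1 mm².

A_s ≈ 6480 mm²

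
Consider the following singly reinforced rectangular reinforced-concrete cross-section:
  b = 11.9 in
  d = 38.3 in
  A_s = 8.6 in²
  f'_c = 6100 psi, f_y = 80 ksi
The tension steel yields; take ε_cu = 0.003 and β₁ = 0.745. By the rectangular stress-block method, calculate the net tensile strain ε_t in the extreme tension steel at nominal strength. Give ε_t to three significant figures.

a = A_s f_y/(0.85 f'_c b) = 11.150 in.
β₁ = 0.745, so c = a/β₁ = 11.150/0.745 = 14.966 in.
From the linear strain diagram with ε_cu = 0.003: ε_t = 0.003 (d − c)/c = 0.003 × (38.3 − 14.966)/14.966 = 0.00468.
ε_t is between 0.004 and 0.005 — transition zone.

ε_t ≈ 0.00468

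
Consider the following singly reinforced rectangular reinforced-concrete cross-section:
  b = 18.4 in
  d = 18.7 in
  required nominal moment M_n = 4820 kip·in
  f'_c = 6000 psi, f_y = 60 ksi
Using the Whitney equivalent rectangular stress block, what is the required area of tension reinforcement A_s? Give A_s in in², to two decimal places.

From M_n = 0.85 f'_c a b (d − a/2):
a = d − √(d² − 2M_n/(0.85 f'_c b)) = 18.7 − √(18.7² − 2 × 4820/(0.85 × 6 × 18.4)) = 2.985 in.
A_s = 0.85 f'_c a b / f_y = 0.85 × 6 × 2.985 × 18.4 / 60 = 4.669 in².

A_s ≈ 4.67 in²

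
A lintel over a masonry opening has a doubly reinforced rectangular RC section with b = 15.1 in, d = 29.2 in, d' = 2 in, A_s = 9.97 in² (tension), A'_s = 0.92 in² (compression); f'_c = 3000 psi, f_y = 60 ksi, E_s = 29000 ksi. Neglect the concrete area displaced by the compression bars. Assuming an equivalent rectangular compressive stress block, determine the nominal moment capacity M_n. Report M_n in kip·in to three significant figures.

Assume both steels yield.
a = (A_s − A'_s) f_y/(0.85 f'_c b) = (9.97 − 0.92) × 60/(0.85 × 3 × 15.1) = 14.102 in.
c = a/β₁ = 14.102/0.85 = 16.591 in; ε'_s = 0.003(c − d')/c = 0.0026 ≥ ε_y = 0.0021, so the compression steel yields.
M_n = (A_s − A'_s) f_y (d − a/2) + A'_s f_y (d − d') = 543 × (29.2 − 7.051) + 55.2 × (29.2 − 2) = 12026.9 + 1501.4 = 13528.3 kip·in.

M_n ≈ 13500 kip·in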